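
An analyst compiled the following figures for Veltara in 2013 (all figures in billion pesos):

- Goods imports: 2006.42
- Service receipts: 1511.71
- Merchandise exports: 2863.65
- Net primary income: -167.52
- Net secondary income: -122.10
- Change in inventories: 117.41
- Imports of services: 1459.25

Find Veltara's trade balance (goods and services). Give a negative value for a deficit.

Goods balance = 2863.65 - 2006.42 = 857.23
Services balance = 1511.71 - 1459.25 = 52.46
Trade balance (goods + services) = 857.23 + 52.46 = 909.69

909.69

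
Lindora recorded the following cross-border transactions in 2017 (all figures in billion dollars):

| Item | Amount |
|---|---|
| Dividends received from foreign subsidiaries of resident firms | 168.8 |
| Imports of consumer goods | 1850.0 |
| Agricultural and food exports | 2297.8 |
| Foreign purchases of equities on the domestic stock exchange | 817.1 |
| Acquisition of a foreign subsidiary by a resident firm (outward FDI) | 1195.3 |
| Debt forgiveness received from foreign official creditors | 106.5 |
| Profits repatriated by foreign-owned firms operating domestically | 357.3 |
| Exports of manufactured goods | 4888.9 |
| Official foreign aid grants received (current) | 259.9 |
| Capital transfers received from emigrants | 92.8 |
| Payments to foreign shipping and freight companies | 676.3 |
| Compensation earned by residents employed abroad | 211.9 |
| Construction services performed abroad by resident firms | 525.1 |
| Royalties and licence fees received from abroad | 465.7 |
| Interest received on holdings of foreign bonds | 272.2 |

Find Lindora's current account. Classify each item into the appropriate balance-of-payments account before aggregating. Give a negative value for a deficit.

Goods: -1850.0 + 4888.9 + 2297.8 = 5336.7
Services: -676.3 + 465.7 + 525.1 = 314.5
Primary income: 272.2 + 211.9 + 168.8 - 357.3 = 295.6
Secondary income: 259.9
Current account = 5336.7 + 314.5 + 295.6 + 259.9 = 6206.7
(Excluded from the current account — financial account: foreign purchases of equities on the domestic stock exchange 817.1, acquisition of a foreign subsidiary by a resident firm (outward FDI) 1195.3; capital account: debt forgiveness received from foreign official creditors 106.5, capital transfers received from emigrants 92.8.)

6206.7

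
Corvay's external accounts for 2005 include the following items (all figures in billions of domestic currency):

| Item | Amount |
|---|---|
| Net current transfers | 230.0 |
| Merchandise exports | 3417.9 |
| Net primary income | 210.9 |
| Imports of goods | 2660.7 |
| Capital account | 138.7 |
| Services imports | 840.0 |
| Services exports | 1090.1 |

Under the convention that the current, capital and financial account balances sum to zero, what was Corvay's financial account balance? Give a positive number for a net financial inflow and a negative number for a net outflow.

Goods balance = 3417.9 - 2660.7 = 757.2
Services balance = 1090.1 - 840.0 = 250.1
Trade balance (goods + services) = 757.2 + 250.1 = 1007.3
Net primary income = 210.9
Net secondary income = 230.0
Current account = 1007.3 + 210.9 + 230.0 = 1448.2
Financial account = -(1448.2 + 138.7) = -1586.9

-1586.9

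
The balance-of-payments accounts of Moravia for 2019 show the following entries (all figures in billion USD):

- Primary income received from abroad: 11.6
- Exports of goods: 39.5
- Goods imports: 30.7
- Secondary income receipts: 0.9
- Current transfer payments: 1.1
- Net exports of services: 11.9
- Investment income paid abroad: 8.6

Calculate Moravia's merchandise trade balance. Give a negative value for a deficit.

Goods balance = 39.5 - 30.7 = 8.8

8.8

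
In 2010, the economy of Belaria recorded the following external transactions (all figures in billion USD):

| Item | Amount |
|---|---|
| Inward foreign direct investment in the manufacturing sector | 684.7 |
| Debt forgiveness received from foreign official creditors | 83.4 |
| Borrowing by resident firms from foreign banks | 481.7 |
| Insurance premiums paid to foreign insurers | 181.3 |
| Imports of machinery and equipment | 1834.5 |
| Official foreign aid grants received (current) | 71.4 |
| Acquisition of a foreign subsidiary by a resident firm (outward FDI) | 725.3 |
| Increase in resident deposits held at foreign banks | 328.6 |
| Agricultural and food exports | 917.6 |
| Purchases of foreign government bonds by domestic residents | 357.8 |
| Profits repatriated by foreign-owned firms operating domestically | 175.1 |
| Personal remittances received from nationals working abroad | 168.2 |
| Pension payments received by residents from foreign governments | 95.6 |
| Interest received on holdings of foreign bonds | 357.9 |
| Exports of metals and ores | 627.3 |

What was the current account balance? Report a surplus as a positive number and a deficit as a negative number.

47.1

Goods: -1834.5 + 627.3 + 917.6 = -289.6
Services: -181.3
Primary income: 357.9 - 175.1 = 182.8
Secondary income: 168.2 + 71.4 + 95.6 = 335.2
Current account = (-289.6) + (-181.3) + 182.8 + 335.2 = 47.1
(Excluded from the current account — financial account: inward foreign direct investment in the manufacturing sector 684.7, borrowing by resident firms from foreign banks 481.7, acquisition of a foreign subsidiary by a resident firm (outward FDI) 725.3, increase in resident deposits held at foreign banks 328.6, purchases of foreign government bonds by domestic residents 357.8; capital account: debt forgiveness received from foreign official creditors 83.4.)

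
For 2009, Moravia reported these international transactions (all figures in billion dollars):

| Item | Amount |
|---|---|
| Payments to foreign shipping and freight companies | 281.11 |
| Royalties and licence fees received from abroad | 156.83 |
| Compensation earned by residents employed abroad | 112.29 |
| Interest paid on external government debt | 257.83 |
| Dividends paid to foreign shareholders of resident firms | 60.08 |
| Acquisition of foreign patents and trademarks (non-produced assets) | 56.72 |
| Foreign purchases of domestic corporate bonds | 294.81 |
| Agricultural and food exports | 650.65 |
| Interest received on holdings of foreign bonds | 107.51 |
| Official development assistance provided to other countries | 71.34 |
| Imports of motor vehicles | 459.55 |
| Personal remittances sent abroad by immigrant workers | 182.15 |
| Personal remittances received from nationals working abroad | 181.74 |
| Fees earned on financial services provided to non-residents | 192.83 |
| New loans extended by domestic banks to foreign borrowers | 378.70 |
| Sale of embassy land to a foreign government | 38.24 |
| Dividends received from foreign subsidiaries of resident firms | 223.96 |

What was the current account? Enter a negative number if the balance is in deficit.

313.75

Goods: -459.55 + 650.65 = 191.10
Services: 156.83 + 192.83 - 281.11 = 68.55
Primary income: 223.96 + 107.51 + 112.29 - 60.08 - 257.83 = 125.85
Secondary income: -182.15 + 181.74 - 71.34 = -71.75
Current account = 191.10 + 68.55 + 125.85 + (-71.75) = 313.75
(Excluded from the current account — capital account: acquisition of foreign patents and trademarks (non-produced assets) 56.72, sale of embassy land to a foreign government 38.24; financial account: foreign purchases of domestic corporate bonds 294.81, new loans extended by domestic banks to foreign borrowers 378.70.)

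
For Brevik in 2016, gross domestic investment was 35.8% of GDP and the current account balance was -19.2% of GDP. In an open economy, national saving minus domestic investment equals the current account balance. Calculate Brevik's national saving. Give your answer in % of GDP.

S = I + CA = 35.8 + (-19.2) = 16.6

16.6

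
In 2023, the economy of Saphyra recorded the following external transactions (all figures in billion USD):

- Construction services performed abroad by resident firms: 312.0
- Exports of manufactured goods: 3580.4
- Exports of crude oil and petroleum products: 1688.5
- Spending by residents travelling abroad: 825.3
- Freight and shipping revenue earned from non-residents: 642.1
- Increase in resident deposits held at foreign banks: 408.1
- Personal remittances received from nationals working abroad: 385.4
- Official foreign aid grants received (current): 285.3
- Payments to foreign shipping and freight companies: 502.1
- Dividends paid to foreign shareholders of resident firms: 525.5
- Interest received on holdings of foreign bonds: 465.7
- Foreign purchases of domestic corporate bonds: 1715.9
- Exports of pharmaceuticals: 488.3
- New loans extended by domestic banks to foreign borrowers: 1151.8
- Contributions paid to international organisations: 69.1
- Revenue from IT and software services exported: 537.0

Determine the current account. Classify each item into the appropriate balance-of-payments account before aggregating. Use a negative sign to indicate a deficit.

Goods: 3580.4 + 1688.5 + 488.3 = 5757.2
Services: -825.3 - 502.1 + 642.1 + 312.0 + 537.0 = 163.7
Primary income: -525.5 + 465.7 = -59.8
Secondary income: 385.4 + 285.3 - 69.1 = 601.6
Current account = 5757.2 + 163.7 + (-59.8) + 601.6 = 6462.7
(Excluded from the current account — financial account: increase in resident deposits held at foreign banks 408.1, foreign purchases of domestic corporate bonds 1715.9, new loans extended by domestic banks to foreign borrowers 1151.8.)

6462.7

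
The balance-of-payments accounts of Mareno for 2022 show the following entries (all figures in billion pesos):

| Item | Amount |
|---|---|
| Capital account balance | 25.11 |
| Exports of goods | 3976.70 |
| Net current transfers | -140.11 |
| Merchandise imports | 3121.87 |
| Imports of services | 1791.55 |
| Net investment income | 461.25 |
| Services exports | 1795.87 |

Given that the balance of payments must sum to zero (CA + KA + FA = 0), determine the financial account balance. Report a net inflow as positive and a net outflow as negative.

Goods balance = 3976.70 - 3121.87 = 854.83
Services balance = 1795.87 - 1791.55 = 4.32
Trade balance (goods + services) = 854.83 + 4.32 = 859.15
Net primary income = 461.25
Net secondary income = -140.11
Current account = 859.15 + 461.25 + (-140.11) = 1180.29
Financial account = -(1180.29 + 25.11) = -1205.40

-1205.40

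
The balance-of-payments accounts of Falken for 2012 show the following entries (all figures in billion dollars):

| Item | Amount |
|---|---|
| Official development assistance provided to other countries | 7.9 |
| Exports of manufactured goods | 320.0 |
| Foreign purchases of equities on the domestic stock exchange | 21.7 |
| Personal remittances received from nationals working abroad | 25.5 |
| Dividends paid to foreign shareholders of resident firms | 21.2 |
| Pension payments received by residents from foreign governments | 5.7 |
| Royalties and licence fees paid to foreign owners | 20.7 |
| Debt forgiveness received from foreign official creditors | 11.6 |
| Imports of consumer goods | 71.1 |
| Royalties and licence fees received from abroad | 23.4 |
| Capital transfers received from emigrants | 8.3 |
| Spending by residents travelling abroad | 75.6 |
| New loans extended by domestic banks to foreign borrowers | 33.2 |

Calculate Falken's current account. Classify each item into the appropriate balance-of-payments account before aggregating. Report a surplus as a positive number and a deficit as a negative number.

178.1

Goods: 320.0 - 71.1 = 248.9
Services: 23.4 - 20.7 - 75.6 = -72.9
Primary income: -21.2
Secondary income: -7.9 + 25.5 + 5.7 = 23.3
Current account = 248.9 + (-72.9) + (-21.2) + 23.3 = 178.1
(Excluded from the current account — financial account: foreign purchases of equities on the domestic stock exchange 21.7, new loans extended by domestic banks to foreign borrowers 33.2; capital account: debt forgiveness received from foreign official creditors 11.6, capital transfers received from emigrants 8.3.)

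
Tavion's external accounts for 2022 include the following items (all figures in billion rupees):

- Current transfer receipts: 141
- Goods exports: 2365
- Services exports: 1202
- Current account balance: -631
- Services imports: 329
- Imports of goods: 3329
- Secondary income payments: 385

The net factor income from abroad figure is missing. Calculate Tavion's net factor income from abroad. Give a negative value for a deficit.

Current account = goods balance + services balance + net primary income + net secondary income
Sum of the known components = -335
Net factor income from abroad = CA - (known components) = -631 - (-335) = -296

-296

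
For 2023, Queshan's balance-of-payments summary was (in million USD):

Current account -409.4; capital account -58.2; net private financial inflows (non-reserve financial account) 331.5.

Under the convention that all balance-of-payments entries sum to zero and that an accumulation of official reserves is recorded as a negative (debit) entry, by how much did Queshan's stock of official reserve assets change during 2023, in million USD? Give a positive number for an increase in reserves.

Official reserve transactions balance = -((-409.4) + (-58.2) + 331.5) = 136.1
An accumulation of reserves is recorded as a debit (negative entry), so the change in the stock of reserves is the negative of that balance.
Change in official reserves = -(136.1) = -136.1

-136.1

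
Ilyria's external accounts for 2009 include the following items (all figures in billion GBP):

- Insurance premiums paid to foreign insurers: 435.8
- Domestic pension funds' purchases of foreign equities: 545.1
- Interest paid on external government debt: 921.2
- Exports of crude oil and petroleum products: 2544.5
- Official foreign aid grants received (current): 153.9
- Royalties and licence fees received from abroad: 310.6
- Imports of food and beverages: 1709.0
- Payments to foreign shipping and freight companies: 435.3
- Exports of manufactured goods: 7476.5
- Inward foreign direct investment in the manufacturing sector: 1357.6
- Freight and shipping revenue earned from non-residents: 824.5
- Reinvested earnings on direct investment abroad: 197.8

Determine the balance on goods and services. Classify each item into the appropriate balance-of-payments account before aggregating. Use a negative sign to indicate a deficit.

Goods: 7476.5 + 2544.5 - 1709.0 = 8312.0
Services: -435.8 + 824.5 - 435.3 + 310.6 = 264.0
Trade balance = 8312.0 + 264.0 = 8576.0
(Excluded from the trade balance — financial account: domestic pension funds' purchases of foreign equities 545.1, inward foreign direct investment in the manufacturing sector 1357.6; primary income: interest paid on external government debt 921.2, reinvested earnings on direct investment abroad 197.8; secondary income: official foreign aid grants received (current) 153.9.)

8576.0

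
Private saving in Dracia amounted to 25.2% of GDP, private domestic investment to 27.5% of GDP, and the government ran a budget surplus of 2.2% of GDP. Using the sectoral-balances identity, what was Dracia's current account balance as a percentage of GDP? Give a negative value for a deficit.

By the sectoral-balances identity, CA = (S_private - I) + (T - G).
Private balance = 25.2 - 27.5 = -2.3
Government balance (T - G) = 2.2
CA = -2.3 + 2.2 = -0.1

-0.1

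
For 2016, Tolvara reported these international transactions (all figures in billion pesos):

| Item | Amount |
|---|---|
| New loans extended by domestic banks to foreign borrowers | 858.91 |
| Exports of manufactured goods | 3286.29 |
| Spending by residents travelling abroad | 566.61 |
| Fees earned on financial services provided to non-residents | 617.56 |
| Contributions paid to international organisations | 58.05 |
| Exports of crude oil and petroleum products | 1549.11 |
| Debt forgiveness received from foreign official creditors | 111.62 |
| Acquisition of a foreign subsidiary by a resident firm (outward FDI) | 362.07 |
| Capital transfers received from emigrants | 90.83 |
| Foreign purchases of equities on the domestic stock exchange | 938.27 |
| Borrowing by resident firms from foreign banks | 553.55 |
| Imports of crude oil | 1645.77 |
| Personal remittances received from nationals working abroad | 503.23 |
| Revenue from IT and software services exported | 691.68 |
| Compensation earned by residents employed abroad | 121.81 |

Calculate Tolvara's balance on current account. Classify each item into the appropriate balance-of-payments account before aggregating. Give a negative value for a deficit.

Goods: -1645.77 + 1549.11 + 3286.29 = 3189.63
Services: 617.56 + 691.68 - 566.61 = 742.63
Primary income: 121.81
Secondary income: 503.23 - 58.05 = 445.18
Current account = 3189.63 + 742.63 + 121.81 + 445.18 = 4499.25
(Excluded from the current account — financial account: new loans extended by domestic banks to foreign borrowers 858.91, acquisition of a foreign subsidiary by a resident firm (outward FDI) 362.07, foreign purchases of equities on the domestic stock exchange 938.27, borrowing by resident firms from foreign banks 553.55; capital account: debt forgiveness received from foreign official creditors 111.62, capital transfers received from emigrants 90.83.)

4499.25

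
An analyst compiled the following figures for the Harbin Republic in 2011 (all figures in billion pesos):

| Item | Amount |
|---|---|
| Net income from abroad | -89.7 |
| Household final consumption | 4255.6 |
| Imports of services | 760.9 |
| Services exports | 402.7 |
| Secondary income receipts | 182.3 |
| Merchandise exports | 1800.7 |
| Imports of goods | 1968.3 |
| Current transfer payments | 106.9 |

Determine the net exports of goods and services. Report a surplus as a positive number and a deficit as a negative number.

Goods balance = 1800.7 - 1968.3 = -167.6
Services balance = 402.7 - 760.9 = -358.2
Trade balance (goods + services) = -167.6 + (-358.2) = -525.8

-525.8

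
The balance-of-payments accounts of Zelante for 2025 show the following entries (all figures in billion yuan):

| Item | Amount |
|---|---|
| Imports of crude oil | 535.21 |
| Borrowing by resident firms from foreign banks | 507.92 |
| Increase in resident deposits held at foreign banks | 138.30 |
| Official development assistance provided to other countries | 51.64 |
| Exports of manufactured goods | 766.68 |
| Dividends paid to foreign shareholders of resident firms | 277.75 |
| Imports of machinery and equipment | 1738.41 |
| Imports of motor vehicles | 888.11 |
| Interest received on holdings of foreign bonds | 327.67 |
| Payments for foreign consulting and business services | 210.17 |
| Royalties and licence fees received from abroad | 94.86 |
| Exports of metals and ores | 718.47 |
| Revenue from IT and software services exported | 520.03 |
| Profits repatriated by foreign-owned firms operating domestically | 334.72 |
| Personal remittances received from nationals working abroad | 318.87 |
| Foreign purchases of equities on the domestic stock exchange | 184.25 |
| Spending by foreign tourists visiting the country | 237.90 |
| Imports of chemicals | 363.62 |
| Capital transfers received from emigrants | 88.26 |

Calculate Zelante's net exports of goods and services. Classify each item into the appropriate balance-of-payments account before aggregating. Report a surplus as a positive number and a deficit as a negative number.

Goods: -535.21 - 1738.41 + 766.68 + 718.47 - 888.11 - 363.62 = -2040.20
Services: 94.86 - 210.17 + 520.03 + 237.90 = 642.62
Trade balance = -2040.20 + 642.62 = -1397.58
(Excluded from the trade balance — financial account: borrowing by resident firms from foreign banks 507.92, increase in resident deposits held at foreign banks 138.30, foreign purchases of equities on the domestic stock exchange 184.25; secondary income: official development assistance provided to other countries 51.64, personal remittances received from nationals working abroad 318.87; primary income: dividends paid to foreign shareholders of resident firms 277.75, interest received on holdings of foreign bonds 327.67, profits repatriated by foreign-owned firms operating domestically 334.72; capital account: capital transfers received from emigrants 88.26.)

-1397.58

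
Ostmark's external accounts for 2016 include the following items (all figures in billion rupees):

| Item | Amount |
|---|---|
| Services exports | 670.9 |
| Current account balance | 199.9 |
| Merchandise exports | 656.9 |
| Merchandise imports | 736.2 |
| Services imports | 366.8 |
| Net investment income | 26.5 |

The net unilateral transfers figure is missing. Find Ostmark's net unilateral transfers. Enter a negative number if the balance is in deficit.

-51.4

Current account = goods balance + services balance + net primary income + net secondary income
Sum of the known components = 251.3
Net unilateral transfers = CA - (known components) = 199.9 - 251.3 = -51.4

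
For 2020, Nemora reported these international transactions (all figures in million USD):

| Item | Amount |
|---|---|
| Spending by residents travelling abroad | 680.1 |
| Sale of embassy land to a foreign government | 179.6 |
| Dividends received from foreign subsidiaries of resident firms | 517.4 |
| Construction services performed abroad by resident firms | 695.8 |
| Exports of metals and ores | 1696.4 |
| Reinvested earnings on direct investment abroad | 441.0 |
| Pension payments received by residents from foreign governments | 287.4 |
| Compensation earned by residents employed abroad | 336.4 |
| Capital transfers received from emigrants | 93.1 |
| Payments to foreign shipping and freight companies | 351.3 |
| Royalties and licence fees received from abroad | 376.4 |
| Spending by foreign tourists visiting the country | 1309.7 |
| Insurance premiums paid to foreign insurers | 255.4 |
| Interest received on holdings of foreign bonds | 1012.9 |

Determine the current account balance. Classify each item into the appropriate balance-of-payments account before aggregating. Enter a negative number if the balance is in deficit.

5386.6

Goods: 1696.4
Services: 695.8 + 376.4 - 351.3 - 255.4 + 1309.7 - 680.1 = 1095.1
Primary income: 336.4 + 441.0 + 517.4 + 1012.9 = 2307.7
Secondary income: 287.4
Current account = 1696.4 + 1095.1 + 2307.7 + 287.4 = 5386.6
(Excluded from the current account — capital account: sale of embassy land to a foreign government 179.6, capital transfers received from emigrants 93.1.)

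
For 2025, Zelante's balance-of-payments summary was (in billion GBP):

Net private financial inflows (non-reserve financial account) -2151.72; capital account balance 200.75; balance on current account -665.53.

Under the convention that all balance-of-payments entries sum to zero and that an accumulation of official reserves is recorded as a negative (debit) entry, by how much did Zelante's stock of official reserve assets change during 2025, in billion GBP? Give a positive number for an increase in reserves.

-2616.50

Official reserve transactions balance = -((-665.53) + 200.75 + (-2151.72)) = 2616.50
An accumulation of reserves is recorded as a debit (negative entry), so the change in the stock of reserves is the negative of that balance.
Change in official reserves = -(2616.50) = -2616.50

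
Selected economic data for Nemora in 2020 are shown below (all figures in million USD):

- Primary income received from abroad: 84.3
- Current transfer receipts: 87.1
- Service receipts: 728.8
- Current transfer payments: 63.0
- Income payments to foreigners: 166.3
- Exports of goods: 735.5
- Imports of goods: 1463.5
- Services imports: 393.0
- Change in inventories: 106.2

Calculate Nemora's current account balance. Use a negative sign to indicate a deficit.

-450.1

Goods balance = 735.5 - 1463.5 = -728.0
Services balance = 728.8 - 393.0 = 335.8
Trade balance (goods + services) = -728.0 + 335.8 = -392.2
Net primary income = 84.3 - 166.3 = -82.0
Net secondary income = 87.1 - 63.0 = 24.1
Current account = -392.2 + (-82.0) + 24.1 = -450.1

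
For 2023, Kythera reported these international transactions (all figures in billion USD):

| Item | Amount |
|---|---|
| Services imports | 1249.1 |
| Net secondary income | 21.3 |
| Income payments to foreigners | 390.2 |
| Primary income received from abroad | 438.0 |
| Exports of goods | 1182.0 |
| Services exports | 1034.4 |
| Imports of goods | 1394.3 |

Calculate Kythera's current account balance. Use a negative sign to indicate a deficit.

Goods balance = 1182.0 - 1394.3 = -212.3
Services balance = 1034.4 - 1249.1 = -214.7
Trade balance (goods + services) = -212.3 + (-214.7) = -427.0
Net primary income = 438.0 - 390.2 = 47.8
Net secondary income = 21.3
Current account = -427.0 + 47.8 + 21.3 = -357.9

-357.9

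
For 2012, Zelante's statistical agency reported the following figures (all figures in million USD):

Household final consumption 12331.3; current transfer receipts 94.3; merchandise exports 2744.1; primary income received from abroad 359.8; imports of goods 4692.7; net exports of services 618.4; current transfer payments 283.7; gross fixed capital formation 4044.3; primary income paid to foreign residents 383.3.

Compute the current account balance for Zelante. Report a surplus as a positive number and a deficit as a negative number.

Goods balance = 2744.1 - 4692.7 = -1948.6
Services balance = 618.4
Trade balance (goods + services) = -1948.6 + 618.4 = -1330.2
Net primary income = 359.8 - 383.3 = -23.5
Net secondary income = 94.3 - 283.7 = -189.4
Current account = -1330.2 + (-23.5) + (-189.4) = -1543.1

-1543.1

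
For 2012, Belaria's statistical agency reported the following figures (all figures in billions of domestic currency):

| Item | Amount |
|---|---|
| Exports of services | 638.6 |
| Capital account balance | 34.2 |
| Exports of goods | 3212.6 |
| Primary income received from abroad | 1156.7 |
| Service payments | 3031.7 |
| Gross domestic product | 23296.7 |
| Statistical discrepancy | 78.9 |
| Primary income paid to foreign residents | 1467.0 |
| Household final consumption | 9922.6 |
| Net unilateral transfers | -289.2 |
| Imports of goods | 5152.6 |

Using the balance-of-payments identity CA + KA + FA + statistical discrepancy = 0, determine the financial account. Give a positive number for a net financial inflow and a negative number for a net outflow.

Goods balance = 3212.6 - 5152.6 = -1940.0
Services balance = 638.6 - 3031.7 = -2393.1
Trade balance (goods + services) = -1940.0 + (-2393.1) = -4333.1
Net primary income = 1156.7 - 1467.0 = -310.3
Net secondary income = -289.2
Current account = -4333.1 + (-310.3) + (-289.2) = -4932.6
Financial account = -(-4932.6 + 34.2 + 78.9) = 4819.5

4819.5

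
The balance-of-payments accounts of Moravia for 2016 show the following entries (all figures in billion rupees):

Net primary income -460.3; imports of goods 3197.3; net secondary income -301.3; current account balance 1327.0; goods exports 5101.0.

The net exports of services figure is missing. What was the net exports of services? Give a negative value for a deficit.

Current account = goods balance + services balance + net primary income + net secondary income
Sum of the known components = 1142.1
Net exports of services = CA - (known components) = 1327.0 - 1142.1 = 184.9

184.9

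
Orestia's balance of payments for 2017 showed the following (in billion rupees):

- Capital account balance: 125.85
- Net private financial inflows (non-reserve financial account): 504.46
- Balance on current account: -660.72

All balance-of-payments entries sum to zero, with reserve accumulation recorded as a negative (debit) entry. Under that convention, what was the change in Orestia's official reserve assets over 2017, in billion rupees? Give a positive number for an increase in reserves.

Official reserve transactions balance = -((-660.72) + 125.85 + 504.46) = 30.41
An accumulation of reserves is recorded as a debit (negative entry), so the change in the stock of reserves is the negative of that balance.
Change in official reserves = -(30.41) = -30.41

-30.41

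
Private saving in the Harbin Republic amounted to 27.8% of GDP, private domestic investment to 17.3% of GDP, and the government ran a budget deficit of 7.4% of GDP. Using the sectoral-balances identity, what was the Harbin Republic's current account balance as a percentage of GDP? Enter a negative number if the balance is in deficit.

3.1

By the sectoral-balances identity, CA = (S_private - I) + (T - G).
Private balance = 27.8 - 17.3 = 10.5
Government balance (T - G) = -7.4
CA = 10.5 + (-7.4) = 3.1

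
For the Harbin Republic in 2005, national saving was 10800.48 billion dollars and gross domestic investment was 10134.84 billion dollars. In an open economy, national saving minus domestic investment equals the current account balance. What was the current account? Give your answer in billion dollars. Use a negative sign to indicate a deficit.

S - I = CA (net lending to the rest of the world).
CA = S - I = 10800.48 - 10134.84 = 665.64

665.64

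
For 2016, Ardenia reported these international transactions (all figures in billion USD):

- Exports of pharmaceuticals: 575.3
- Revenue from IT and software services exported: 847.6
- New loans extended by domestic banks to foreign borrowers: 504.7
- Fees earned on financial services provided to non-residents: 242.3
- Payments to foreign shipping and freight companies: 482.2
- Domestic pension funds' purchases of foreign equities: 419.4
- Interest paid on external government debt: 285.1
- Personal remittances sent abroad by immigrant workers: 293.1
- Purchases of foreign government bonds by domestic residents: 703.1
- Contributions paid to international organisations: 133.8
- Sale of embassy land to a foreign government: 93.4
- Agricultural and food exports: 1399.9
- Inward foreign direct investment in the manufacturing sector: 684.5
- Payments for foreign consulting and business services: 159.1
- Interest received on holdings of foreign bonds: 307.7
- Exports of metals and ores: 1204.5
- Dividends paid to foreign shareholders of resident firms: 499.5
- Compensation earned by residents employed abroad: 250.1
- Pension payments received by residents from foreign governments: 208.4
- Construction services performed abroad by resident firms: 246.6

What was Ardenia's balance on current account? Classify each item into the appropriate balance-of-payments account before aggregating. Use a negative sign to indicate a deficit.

Goods: 575.3 + 1204.5 + 1399.9 = 3179.7
Services: -482.2 + 242.3 + 246.6 - 159.1 + 847.6 = 695.2
Primary income: 250.1 - 285.1 - 499.5 + 307.7 = -226.8
Secondary income: -133.8 + 208.4 - 293.1 = -218.5
Current account = 3179.7 + 695.2 + (-226.8) + (-218.5) = 3429.6
(Excluded from the current account — financial account: new loans extended by domestic banks to foreign borrowers 504.7, domestic pension funds' purchases of foreign equities 419.4, purchases of foreign government bonds by domestic residents 703.1, inward foreign direct investment in the manufacturing sector 684.5; capital account: sale of embassy land to a foreign government 93.4.)

3429.6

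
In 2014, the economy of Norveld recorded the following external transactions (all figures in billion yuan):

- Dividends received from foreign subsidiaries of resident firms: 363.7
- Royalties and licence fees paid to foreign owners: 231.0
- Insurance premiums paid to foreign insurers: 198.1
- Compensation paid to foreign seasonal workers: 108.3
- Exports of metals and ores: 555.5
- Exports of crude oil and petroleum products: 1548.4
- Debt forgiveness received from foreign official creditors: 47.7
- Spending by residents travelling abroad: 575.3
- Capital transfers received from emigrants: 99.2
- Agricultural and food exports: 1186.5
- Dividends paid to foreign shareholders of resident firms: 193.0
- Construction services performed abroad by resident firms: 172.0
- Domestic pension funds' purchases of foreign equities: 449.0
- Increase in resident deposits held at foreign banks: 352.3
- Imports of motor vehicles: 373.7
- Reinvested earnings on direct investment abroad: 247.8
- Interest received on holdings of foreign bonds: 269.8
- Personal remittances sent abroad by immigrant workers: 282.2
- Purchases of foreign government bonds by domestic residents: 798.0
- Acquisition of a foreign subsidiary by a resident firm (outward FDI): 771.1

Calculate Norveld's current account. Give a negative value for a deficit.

2382.1

Goods: 555.5 + 1186.5 - 373.7 + 1548.4 = 2916.7
Services: -198.1 + 172.0 - 575.3 - 231.0 = -832.4
Primary income: -108.3 + 269.8 + 363.7 - 193.0 + 247.8 = 580.0
Secondary income: -282.2
Current account = 2916.7 + (-832.4) + 580.0 + (-282.2) = 2382.1
(Excluded from the current account — capital account: debt forgiveness received from foreign official creditors 47.7, capital transfers received from emigrants 99.2; financial account: domestic pension funds' purchases of foreign equities 449.0, increase in resident deposits held at foreign banks 352.3, purchases of foreign government bonds by domestic residents 798.0, acquisition of a foreign subsidiary by a resident firm (outward FDI) 771.1.)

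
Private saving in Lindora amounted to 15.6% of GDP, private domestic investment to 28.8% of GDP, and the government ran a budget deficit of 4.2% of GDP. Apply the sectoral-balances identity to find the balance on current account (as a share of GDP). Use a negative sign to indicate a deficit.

By the sectoral-balances identity, CA = (S_private - I) + (T - G).
Private balance = 15.6 - 28.8 = -13.2
Government balance (T - G) = -4.2
CA = -13.2 + (-4.2) = -17.4

-17.4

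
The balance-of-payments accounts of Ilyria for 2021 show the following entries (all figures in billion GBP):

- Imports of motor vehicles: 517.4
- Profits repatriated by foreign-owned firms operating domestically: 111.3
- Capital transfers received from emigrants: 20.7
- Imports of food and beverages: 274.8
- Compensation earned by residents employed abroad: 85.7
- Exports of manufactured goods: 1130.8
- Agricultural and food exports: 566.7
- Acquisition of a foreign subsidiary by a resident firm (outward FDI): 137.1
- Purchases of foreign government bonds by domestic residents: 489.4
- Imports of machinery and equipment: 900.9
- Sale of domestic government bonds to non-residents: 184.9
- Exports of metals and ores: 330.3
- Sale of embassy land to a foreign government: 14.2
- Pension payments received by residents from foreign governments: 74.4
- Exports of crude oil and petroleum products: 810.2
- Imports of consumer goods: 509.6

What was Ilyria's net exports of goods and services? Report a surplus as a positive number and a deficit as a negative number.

635.3

Goods: 810.2 - 517.4 - 509.6 + 566.7 - 900.9 + 330.3 + 1130.8 - 274.8 = 635.3
Trade balance = 635.3 + 0.0 = 635.3
(Excluded from the trade balance — primary income: profits repatriated by foreign-owned firms operating domestically 111.3, compensation earned by residents employed abroad 85.7; capital account: capital transfers received from emigrants 20.7, sale of embassy land to a foreign government 14.2; financial account: acquisition of a foreign subsidiary by a resident firm (outward FDI) 137.1, purchases of foreign government bonds by domestic residents 489.4, sale of domestic government bonds to non-residents 184.9; secondary income: pension payments received by residents from foreign governments 74.4.)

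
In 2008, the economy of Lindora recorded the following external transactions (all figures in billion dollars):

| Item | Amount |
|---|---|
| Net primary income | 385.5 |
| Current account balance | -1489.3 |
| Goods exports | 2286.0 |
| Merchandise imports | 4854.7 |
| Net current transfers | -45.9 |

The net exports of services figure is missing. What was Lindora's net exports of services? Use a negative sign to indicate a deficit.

739.8

Current account = goods balance + services balance + net primary income + net secondary income
Sum of the known components = -2229.1
Net exports of services = CA - (known components) = -1489.3 - (-2229.1) = 739.8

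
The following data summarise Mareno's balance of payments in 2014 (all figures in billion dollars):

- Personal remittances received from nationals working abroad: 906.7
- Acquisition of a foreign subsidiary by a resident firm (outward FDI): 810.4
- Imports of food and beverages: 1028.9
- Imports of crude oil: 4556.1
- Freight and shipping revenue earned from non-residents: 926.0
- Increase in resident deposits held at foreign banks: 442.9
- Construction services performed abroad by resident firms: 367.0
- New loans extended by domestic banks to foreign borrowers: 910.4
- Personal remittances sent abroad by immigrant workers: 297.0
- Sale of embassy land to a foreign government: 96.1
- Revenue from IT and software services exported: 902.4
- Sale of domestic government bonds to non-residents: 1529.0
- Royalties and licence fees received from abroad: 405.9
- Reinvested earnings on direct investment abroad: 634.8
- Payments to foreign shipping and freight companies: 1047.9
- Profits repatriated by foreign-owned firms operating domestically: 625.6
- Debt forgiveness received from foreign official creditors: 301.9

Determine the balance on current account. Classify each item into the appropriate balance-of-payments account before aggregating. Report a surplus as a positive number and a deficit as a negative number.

-3412.7

Goods: -1028.9 - 4556.1 = -5585.0
Services: -1047.9 + 367.0 + 926.0 + 405.9 + 902.4 = 1553.4
Primary income: 634.8 - 625.6 = 9.2
Secondary income: 906.7 - 297.0 = 609.7
Current account = (-5585.0) + 1553.4 + 9.2 + 609.7 = -3412.7
(Excluded from the current account — financial account: acquisition of a foreign subsidiary by a resident firm (outward FDI) 810.4, increase in resident deposits held at foreign banks 442.9, new loans extended by domestic banks to foreign borrowers 910.4, sale of domestic government bonds to non-residents 1529.0; capital account: sale of embassy land to a foreign government 96.1, debt forgiveness received from foreign official creditors 301.9.)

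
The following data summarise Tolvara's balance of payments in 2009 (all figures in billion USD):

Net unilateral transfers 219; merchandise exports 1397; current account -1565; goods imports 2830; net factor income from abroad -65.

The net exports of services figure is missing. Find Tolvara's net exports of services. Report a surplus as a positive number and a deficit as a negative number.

Current account = goods balance + services balance + net primary income + net secondary income
Sum of the known components = -1279
Net exports of services = CA - (known components) = -1565 - (-1279) = -286

-286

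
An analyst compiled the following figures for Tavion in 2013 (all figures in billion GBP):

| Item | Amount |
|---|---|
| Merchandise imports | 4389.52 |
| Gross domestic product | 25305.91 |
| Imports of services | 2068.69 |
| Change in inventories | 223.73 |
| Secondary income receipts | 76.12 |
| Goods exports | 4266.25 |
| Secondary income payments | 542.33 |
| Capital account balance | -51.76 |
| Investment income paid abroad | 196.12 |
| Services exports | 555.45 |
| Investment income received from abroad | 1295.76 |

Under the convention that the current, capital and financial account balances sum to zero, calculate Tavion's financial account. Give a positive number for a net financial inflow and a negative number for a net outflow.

Goods balance = 4266.25 - 4389.52 = -123.27
Services balance = 555.45 - 2068.69 = -1513.24
Trade balance (goods + services) = -123.27 + (-1513.24) = -1636.51
Net primary income = 1295.76 - 196.12 = 1099.64
Net secondary income = 76.12 - 542.33 = -466.21
Current account = -1636.51 + 1099.64 + (-466.21) = -1003.08
Financial account = -(-1003.08 + (-51.76)) = 1054.84

1054.84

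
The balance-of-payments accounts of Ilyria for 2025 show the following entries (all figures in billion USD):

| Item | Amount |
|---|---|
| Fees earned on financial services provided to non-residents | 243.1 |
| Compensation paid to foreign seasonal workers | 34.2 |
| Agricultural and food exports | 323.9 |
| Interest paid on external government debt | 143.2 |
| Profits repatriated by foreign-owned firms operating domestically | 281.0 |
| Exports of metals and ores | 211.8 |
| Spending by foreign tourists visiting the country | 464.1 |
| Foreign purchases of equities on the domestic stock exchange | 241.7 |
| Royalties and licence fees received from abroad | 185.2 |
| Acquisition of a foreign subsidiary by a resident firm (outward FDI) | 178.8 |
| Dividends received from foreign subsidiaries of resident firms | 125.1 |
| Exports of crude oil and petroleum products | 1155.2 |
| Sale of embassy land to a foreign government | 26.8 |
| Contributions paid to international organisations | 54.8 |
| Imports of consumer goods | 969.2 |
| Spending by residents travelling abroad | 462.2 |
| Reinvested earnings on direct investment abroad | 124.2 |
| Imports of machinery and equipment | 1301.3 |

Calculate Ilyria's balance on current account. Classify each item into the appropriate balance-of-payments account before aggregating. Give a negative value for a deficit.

-413.3

Goods: 211.8 + 323.9 - 1301.3 - 969.2 + 1155.2 = -579.6
Services: 464.1 - 462.2 + 243.1 + 185.2 = 430.2
Primary income: -281.0 - 143.2 - 34.2 + 124.2 + 125.1 = -209.1
Secondary income: -54.8
Current account = (-579.6) + 430.2 + (-209.1) + (-54.8) = -413.3
(Excluded from the current account — financial account: foreign purchases of equities on the domestic stock exchange 241.7, acquisition of a foreign subsidiary by a resident firm (outward FDI) 178.8; capital account: sale of embassy land to a foreign government 26.8.)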